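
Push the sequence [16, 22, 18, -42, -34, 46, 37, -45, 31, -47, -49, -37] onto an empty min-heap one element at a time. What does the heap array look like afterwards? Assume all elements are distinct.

Insert 16:
  append 16 at index 0 → [16] (no swap needed)
Insert 22:
  append 22 at index 1 → [16, 22] (no swap needed)
Insert 18:
  append 18 at index 2 → [16, 22, 18] (no swap needed)
Insert -42:
  append -42 at index 3 → [16, 22, 18, -42]
  -42 < parent 22 at index 1, swap → [16, -42, 18, 22]
  -42 < parent 16 at index 0, swap → [-42, 16, 18, 22]
Insert -34:
  append -34 at index 4 → [-42, 16, 18, 22, -34]
  -34 < parent 16 at index 1, swap → [-42, -34, 18, 22, 16]
Insert 46:
  append 46 at index 5 → [-42, -34, 18, 22, 16, 46] (no swap needed)
Insert 37:
  append 37 at index 6 → [-42, -34, 18, 22, 16, 46, 37] (no swap needed)
Insert -45:
  append -45 at index 7 → [-42, -34, 18, 22, 16, 46, 37, -45]
  -45 < parent 22 at index 3, swap → [-42, -34, 18, -45, 16, 46, 37, 22]
  -45 < parent -34 at index 1, swap → [-42, -45, 18, -34, 16, 46, 37, 22]
  -45 < parent -42 at index 0, swap → [-45, -42, 18, -34, 16, 46, 37, 22]
Insert 31:
  append 31 at index 8 → [-45, -42, 18, -34, 16, 46, 37, 22, 31] (no swap needed)
Insert -47:
  append -47 at index 9 → [-45, -42, 18, -34, 16, 46, 37, 22, 31, -47]
  -47 < parent 16 at index 4, swap → [-45, -42, 18, -34, -47, 46, 37, 22, 31, 16]
  -47 < parent -42 at index 1, swap → [-45, -47, 18, -34, -42, 46, 37, 22, 31, 16]
  -47 < parent -45 at index 0, swap → [-47, -45, 18, -34, -42, 46, 37, 22, 31, 16]
Insert -49:
  append -49 at index 10 → [-47, -45, 18, -34, -42, 46, 37, 22, 31, 16, -49]
  -49 < parent -42 at index 4, swap → [-47, -45, 18, -34, -49, 46, 37, 22, 31, 16, -42]
  -49 < parent -45 at index 1, swap → [-47, -49, 18, -34, -45, 46, 37, 22, 31, 16, -42]
  -49 < parent -47 at index 0, swap → [-49, -47, 18, -34, -45, 46, 37, 22, 31, 16, -42]
Insert -37:
  append -37 at index 11 → [-49, -47, 18, -34, -45, 46, 37, 22, 31, 16, -42, -37]
  -37 < parent 46 at index 5, swap → [-49, -47, 18, -34, -45, -37, 37, 22, 31, 16, -42, 46]
  -37 < parent 18 at index 2, swap → [-49, -47, -37, -34, -45, 18, 37, 22, 31, 16, -42, 46]

[-49, -47, -37, -34, -45, 18, 37, 22, 31, 16, -42, 46]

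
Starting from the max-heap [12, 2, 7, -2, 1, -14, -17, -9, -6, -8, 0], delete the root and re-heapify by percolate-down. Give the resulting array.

[7, 2, 0, -2, 1, -14, -17, -9, -6, -8]

remove root 12; move last element 0 to root → [0, 2, 7, -2, 1, -14, -17, -9, -6, -8]
0 vs larger child 7 at index 2, swap → [7, 2, 0, -2, 1, -14, -17, -9, -6, -8]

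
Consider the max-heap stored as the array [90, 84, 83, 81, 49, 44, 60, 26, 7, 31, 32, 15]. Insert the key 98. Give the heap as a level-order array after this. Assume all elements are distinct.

[98, 84, 90, 81, 49, 83, 60, 26, 7, 31, 32, 15, 44]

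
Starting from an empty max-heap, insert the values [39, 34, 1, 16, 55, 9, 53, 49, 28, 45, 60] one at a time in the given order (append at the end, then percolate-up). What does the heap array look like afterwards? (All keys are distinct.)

Insert 39:
  append 39 at index 0 → [39] (no swap needed)
Insert 34:
  append 34 at index 1 → [39, 34] (no swap needed)
Insert 1:
  append 1 at index 2 → [39, 34, 1] (no swap needed)
Insert 16:
  append 16 at index 3 → [39, 34, 1, 16] (no swap needed)
Insert 55:
  append 55 at index 4 → [39, 34, 1, 16, 55]
  55 > parent 34 at index 1, swap → [39, 55, 1, 16, 34]
  55 > parent 39 at index 0, swap → [55, 39, 1, 16, 34]
Insert 9:
  append 9 at index 5 → [55, 39, 1, 16, 34, 9]
  9 > parent 1 at index 2, swap → [55, 39, 9, 16, 34, 1]
Insert 53:
  append 53 at index 6 → [55, 39, 9, 16, 34, 1, 53]
  53 > parent 9 at index 2, swap → [55, 39, 53, 16, 34, 1, 9]
Insert 49:
  append 49 at index 7 → [55, 39, 53, 16, 34, 1, 9, 49]
  49 > parent 16 at index 3, swap → [55, 39, 53, 49, 34, 1, 9, 16]
  49 > parent 39 at index 1, swap → [55, 49, 53, 39, 34, 1, 9, 16]
Insert 28:
  append 28 at index 8 → [55, 49, 53, 39, 34, 1, 9, 16, 28] (no swap needed)
Insert 45:
  append 45 at index 9 → [55, 49, 53, 39, 34, 1, 9, 16, 28, 45]
  45 > parent 34 at index 4, swap → [55, 49, 53, 39, 45, 1, 9, 16, 28, 34]
Insert 60:
  append 60 at index 10 → [55, 49, 53, 39, 45, 1, 9, 16, 28, 34, 60]
  60 > parent 45 at index 4, swap → [55, 49, 53, 39, 60, 1, 9, 16, 28, 34, 45]
  60 > parent 49 at index 1, swap → [55, 60, 53, 39, 49, 1, 9, 16, 28, 34, 45]
  60 > parent 55 at index 0, swap → [60, 55, 53, 39, 49, 1, 9, 16, 28, 34, 45]

[60, 55, 53, 39, 49, 1, 9, 16, 28, 34, 45]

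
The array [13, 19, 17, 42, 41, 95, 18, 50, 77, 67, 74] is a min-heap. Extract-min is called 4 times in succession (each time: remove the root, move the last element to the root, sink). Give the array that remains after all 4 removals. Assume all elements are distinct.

extract-min #1 returns 13:
  remove root 13; move last element 74 to root → [74, 19, 17, 42, 41, 95, 18, 50, 77, 67]
  74 vs smaller child 17 at index 2, swap → [17, 19, 74, 42, 41, 95, 18, 50, 77, 67]
  74 vs smaller child 18 at index 6, swap → [17, 19, 18, 42, 41, 95, 74, 50, 77, 67]
extract-min #2 returns 17:
  remove root 17; move last element 67 to root → [67, 19, 18, 42, 41, 95, 74, 50, 77]
  67 vs smaller child 18 at index 2, swap → [18, 19, 67, 42, 41, 95, 74, 50, 77]
extract-min #3 returns 18:
  remove root 18; move last element 77 to root → [77, 19, 67, 42, 41, 95, 74, 50]
  77 vs smaller child 19 at index 1, swap → [19, 77, 67, 42, 41, 95, 74, 50]
  77 vs smaller child 41 at index 4, swap → [19, 41, 67, 42, 77, 95, 74, 50]
extract-min #4 returns 19:
  remove root 19; move last element 50 to root → [50, 41, 67, 42, 77, 95, 74]
  50 vs smaller child 41 at index 1, swap → [41, 50, 67, 42, 77, 95, 74]
  50 vs smaller child 42 at index 3, swap → [41, 42, 67, 50, 77, 95, 74]

[41, 42, 67, 50, 77, 95, 74]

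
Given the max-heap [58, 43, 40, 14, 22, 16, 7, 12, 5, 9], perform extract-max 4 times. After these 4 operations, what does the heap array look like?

extract-max #1 returns 58:
  remove root 58; move last element 9 to root → [9, 43, 40, 14, 22, 16, 7, 12, 5]
  9 vs larger child 43 at index 1, swap → [43, 9, 40, 14, 22, 16, 7, 12, 5]
  9 vs larger child 22 at index 4, swap → [43, 22, 40, 14, 9, 16, 7, 12, 5]
extract-max #2 returns 43:
  remove root 43; move last element 5 to root → [5, 22, 40, 14, 9, 16, 7, 12]
  5 vs larger child 40 at index 2, swap → [40, 22, 5, 14, 9, 16, 7, 12]
  5 vs larger child 16 at index 5, swap → [40, 22, 16, 14, 9, 5, 7, 12]
extract-max #3 returns 40:
  remove root 40; move last element 12 to root → [12, 22, 16, 14, 9, 5, 7]
  12 vs larger child 22 at index 1, swap → [22, 12, 16, 14, 9, 5, 7]
  12 vs larger child 14 at index 3, swap → [22, 14, 16, 12, 9, 5, 7]
extract-max #4 returns 22:
  remove root 22; move last element 7 to root → [7, 14, 16, 12, 9, 5]
  7 vs larger child 16 at index 2, swap → [16, 14, 7, 12, 9, 5]

[16, 14, 7, 12, 9, 5]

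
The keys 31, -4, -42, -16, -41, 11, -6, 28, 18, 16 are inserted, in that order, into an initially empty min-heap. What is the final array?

Insert 31:
  append 31 at index 0 → [31] (no swap needed)
Insert -4:
  append -4 at index 1 → [31, -4]
  -4 < parent 31 at index 0, swap → [-4, 31]
Insert -42:
  append -42 at index 2 → [-4, 31, -42]
  -42 < parent -4 at index 0, swap → [-42, 31, -4]
Insert -16:
  append -16 at index 3 → [-42, 31, -4, -16]
  -16 < parent 31 at index 1, swap → [-42, -16, -4, 31]
Insert -41:
  append -41 at index 4 → [-42, -16, -4, 31, -41]
  -41 < parent -16 at index 1, swap → [-42, -41, -4, 31, -16]
Insert 11:
  append 11 at index 5 → [-42, -41, -4, 31, -16, 11] (no swap needed)
Insert -6:
  append -6 at index 6 → [-42, -41, -4, 31, -16, 11, -6]
  -6 < parent -4 at index 2, swap → [-42, -41, -6, 31, -16, 11, -4]
Insert 28:
  append 28 at index 7 → [-42, -41, -6, 31, -16, 11, -4, 28]
  28 < parent 31 at index 3, swap → [-42, -41, -6, 28, -16, 11, -4, 31]
Insert 18:
  append 18 at index 8 → [-42, -41, -6, 28, -16, 11, -4, 31, 18]
  18 < parent 28 at index 3, swap → [-42, -41, -6, 18, -16, 11, -4, 31, 28]
Insert 16:
  append 16 at index 9 → [-42, -41, -6, 18, -16, 11, -4, 31, 28, 16] (no swap needed)

[-42, -41, -6, 18, -16, 11, -4, 31, 28, 16]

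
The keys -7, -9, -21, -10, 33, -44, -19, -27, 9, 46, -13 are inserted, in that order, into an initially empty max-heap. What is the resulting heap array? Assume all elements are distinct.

Insert -7:
  append -7 at index 0 → [-7] (no swap needed)
Insert -9:
  append -9 at index 1 → [-7, -9] (no swap needed)
Insert -21:
  append -21 at index 2 → [-7, -9, -21] (no swap needed)
Insert -10:
  append -10 at index 3 → [-7, -9, -21, -10] (no swap needed)
Insert 33:
  append 33 at index 4 → [-7, -9, -21, -10, 33]
  33 > parent -9 at index 1, swap → [-7, 33, -21, -10, -9]
  33 > parent -7 at index 0, swap → [33, -7, -21, -10, -9]
Insert -44:
  append -44 at index 5 → [33, -7, -21, -10, -9, -44] (no swap needed)
Insert -19:
  append -19 at index 6 → [33, -7, -21, -10, -9, -44, -19]
  -19 > parent -21 at index 2, swap → [33, -7, -19, -10, -9, -44, -21]
Insert -27:
  append -27 at index 7 → [33, -7, -19, -10, -9, -44, -21, -27] (no swap needed)
Insert 9:
  append 9 at index 8 → [33, -7, -19, -10, -9, -44, -21, -27, 9]
  9 > parent -10 at index 3, swap → [33, -7, -19, 9, -9, -44, -21, -27, -10]
  9 > parent -7 at index 1, swap → [33, 9, -19, -7, -9, -44, -21, -27, -10]
Insert 46:
  append 46 at index 9 → [33, 9, -19, -7, -9, -44, -21, -27, -10, 46]
  46 > parent -9 at index 4, swap → [33, 9, -19, -7, 46, -44, -21, -27, -10, -9]
  46 > parent 9 at index 1, swap → [33, 46, -19, -7, 9, -44, -21, -27, -10, -9]
  46 > parent 33 at index 0, swap → [46, 33, -19, -7, 9, -44, -21, -27, -10, -9]
Insert -13:
  append -13 at index 10 → [46, 33, -19, -7, 9, -44, -21, -27, -10, -9, -13] (no swap needed)

[46, 33, -19, -7, 9, -44, -21, -27, -10, -9, -13]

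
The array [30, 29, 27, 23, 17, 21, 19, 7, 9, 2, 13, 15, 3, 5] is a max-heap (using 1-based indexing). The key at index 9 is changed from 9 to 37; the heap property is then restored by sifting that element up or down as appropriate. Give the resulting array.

set index 9 from 9 to 37 → [30, 29, 27, 23, 17, 21, 19, 7, 37, 2, 13, 15, 3, 5]
37 > parent 23 at index 4, swap → [30, 29, 27, 37, 17, 21, 19, 7, 23, 2, 13, 15, 3, 5]
37 > parent 29 at index 2, swap → [30, 37, 27, 29, 17, 21, 19, 7, 23, 2, 13, 15, 3, 5]
37 > parent 30 at index 1, swap → [37, 30, 27, 29, 17, 21, 19, 7, 23, 2, 13, 15, 3, 5]

[37, 30, 27, 29, 17, 21, 19, 7, 23, 2, 13, 15, 3, 5]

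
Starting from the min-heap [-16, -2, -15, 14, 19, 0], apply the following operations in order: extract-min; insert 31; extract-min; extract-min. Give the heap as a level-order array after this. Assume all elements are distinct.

[0, 14, 19, 31]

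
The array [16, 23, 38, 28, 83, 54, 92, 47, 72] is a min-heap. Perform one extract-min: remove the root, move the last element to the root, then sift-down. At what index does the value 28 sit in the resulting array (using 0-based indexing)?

1

remove root 16; move last element 72 to root → [72, 23, 38, 28, 83, 54, 92, 47]
72 vs smaller child 23 at index 1, swap → [23, 72, 38, 28, 83, 54, 92, 47]
72 vs smaller child 28 at index 3, swap → [23, 28, 38, 72, 83, 54, 92, 47]
72 vs only child 47 at index 7, swap → [23, 28, 38, 47, 83, 54, 92, 72]
resulting array: [23, 28, 38, 47, 83, 54, 92, 72]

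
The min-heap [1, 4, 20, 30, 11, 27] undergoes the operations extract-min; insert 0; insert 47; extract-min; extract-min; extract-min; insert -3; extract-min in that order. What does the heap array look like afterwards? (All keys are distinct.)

[20, 27, 47, 30]

extract-min → returns 1:
  remove root 1; move last element 27 to root → [27, 4, 20, 30, 11]
  27 vs smaller child 4 at index 1, swap → [4, 27, 20, 30, 11]
  27 vs smaller child 11 at index 4, swap → [4, 11, 20, 30, 27]
insert 0:
  append 0 at index 5 → [4, 11, 20, 30, 27, 0]
  0 < parent 20 at index 2, swap → [4, 11, 0, 30, 27, 20]
  0 < parent 4 at index 0, swap → [0, 11, 4, 30, 27, 20]
insert 47:
  append 47 at index 6 → [0, 11, 4, 30, 27, 20, 47] (no swap needed)
extract-min → returns 0:
  remove root 0; move last element 47 to root → [47, 11, 4, 30, 27, 20]
  47 vs smaller child 4 at index 2, swap → [4, 11, 47, 30, 27, 20]
  47 vs only child 20 at index 5, swap → [4, 11, 20, 30, 27, 47]
extract-min → returns 4:
  remove root 4; move last element 47 to root → [47, 11, 20, 30, 27]
  47 vs smaller child 11 at index 1, swap → [11, 47, 20, 30, 27]
  47 vs smaller child 27 at index 4, swap → [11, 27, 20, 30, 47]
extract-min → returns 11:
  remove root 11; move last element 47 to root → [47, 27, 20, 30]
  47 vs smaller child 20 at index 2, swap → [20, 27, 47, 30]
insert -3:
  append -3 at index 4 → [20, 27, 47, 30, -3]
  -3 < parent 27 at index 1, swap → [20, -3, 47, 30, 27]
  -3 < parent 20 at index 0, swap → [-3, 20, 47, 30, 27]
extract-min → returns -3:
  remove root -3; move last element 27 to root → [27, 20, 47, 30]
  27 vs smaller child 20 at index 1, swap → [20, 27, 47, 30]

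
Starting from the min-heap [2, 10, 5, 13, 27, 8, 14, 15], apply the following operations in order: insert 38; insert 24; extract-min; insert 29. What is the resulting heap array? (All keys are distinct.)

[5, 10, 8, 13, 24, 27, 14, 15, 38, 29]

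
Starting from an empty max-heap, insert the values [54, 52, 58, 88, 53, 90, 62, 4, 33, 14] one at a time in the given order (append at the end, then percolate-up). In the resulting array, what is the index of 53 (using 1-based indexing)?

5

Insert 54:
  append 54 at index 1 → [54] (no swap needed)
Insert 52:
  append 52 at index 2 → [54, 52] (no swap needed)
Insert 58:
  append 58 at index 3 → [54, 52, 58]
  58 > parent 54 at index 1, swap → [58, 52, 54]
Insert 88:
  append 88 at index 4 → [58, 52, 54, 88]
  88 > parent 52 at index 2, swap → [58, 88, 54, 52]
  88 > parent 58 at index 1, swap → [88, 58, 54, 52]
Insert 53:
  append 53 at index 5 → [88, 58, 54, 52, 53] (no swap needed)
Insert 90:
  append 90 at index 6 → [88, 58, 54, 52, 53, 90]
  90 > parent 54 at index 3, swap → [88, 58, 90, 52, 53, 54]
  90 > parent 88 at index 1, swap → [90, 58, 88, 52, 53, 54]
Insert 62:
  append 62 at index 7 → [90, 58, 88, 52, 53, 54, 62] (no swap needed)
Insert 4:
  append 4 at index 8 → [90, 58, 88, 52, 53, 54, 62, 4] (no swap needed)
Insert 33:
  append 33 at index 9 → [90, 58, 88, 52, 53, 54, 62, 4, 33] (no swap needed)
Insert 14:
  append 14 at index 10 → [90, 58, 88, 52, 53, 54, 62, 4, 33, 14] (no swap needed)
resulting array: [90, 58, 88, 52, 53, 54, 62, 4, 33, 14]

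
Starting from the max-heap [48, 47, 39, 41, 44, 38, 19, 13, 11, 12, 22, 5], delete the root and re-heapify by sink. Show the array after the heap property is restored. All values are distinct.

[47, 44, 39, 41, 22, 38, 19, 13, 11, 12, 5]

remove root 48; move last element 5 to root → [5, 47, 39, 41, 44, 38, 19, 13, 11, 12, 22]
5 vs larger child 47 at index 1, swap → [47, 5, 39, 41, 44, 38, 19, 13, 11, 12, 22]
5 vs larger child 44 at index 4, swap → [47, 44, 39, 41, 5, 38, 19, 13, 11, 12, 22]
5 vs larger child 22 at index 10, swap → [47, 44, 39, 41, 22, 38, 19, 13, 11, 12, 5]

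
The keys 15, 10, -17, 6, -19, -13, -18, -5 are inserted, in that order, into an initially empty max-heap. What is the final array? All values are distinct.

Insert 15:
  append 15 at index 0 → [15] (no swap needed)
Insert 10:
  append 10 at index 1 → [15, 10] (no swap needed)
Insert -17:
  append -17 at index 2 → [15, 10, -17] (no swap needed)
Insert 6:
  append 6 at index 3 → [15, 10, -17, 6] (no swap needed)
Insert -19:
  append -19 at index 4 → [15, 10, -17, 6, -19] (no swap needed)
Insert -13:
  append -13 at index 5 → [15, 10, -17, 6, -19, -13]
  -13 > parent -17 at index 2, swap → [15, 10, -13, 6, -19, -17]
Insert -18:
  append -18 at index 6 → [15, 10, -13, 6, -19, -17, -18] (no swap needed)
Insert -5:
  append -5 at index 7 → [15, 10, -13, 6, -19, -17, -18, -5] (no swap needed)

[15, 10, -13, 6, -19, -17, -18, -5]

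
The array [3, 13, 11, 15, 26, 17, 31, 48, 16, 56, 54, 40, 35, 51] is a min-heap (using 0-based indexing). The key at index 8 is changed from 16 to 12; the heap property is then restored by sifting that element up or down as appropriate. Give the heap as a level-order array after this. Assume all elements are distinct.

set index 8 from 16 to 12 → [3, 13, 11, 15, 26, 17, 31, 48, 12, 56, 54, 40, 35, 51]
12 < parent 15 at index 3, swap → [3, 13, 11, 12, 26, 17, 31, 48, 15, 56, 54, 40, 35, 51]
12 < parent 13 at index 1, swap → [3, 12, 11, 13, 26, 17, 31, 48, 15, 56, 54, 40, 35, 51]

[3, 12, 11, 13, 26, 17, 31, 48, 15, 56, 54, 40, 35, 51]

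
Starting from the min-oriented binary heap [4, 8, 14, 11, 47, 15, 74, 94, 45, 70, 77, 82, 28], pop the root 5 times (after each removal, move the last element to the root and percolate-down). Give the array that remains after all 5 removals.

extract-min #1 returns 4:
  remove root 4; move last element 28 to root → [28, 8, 14, 11, 47, 15, 74, 94, 45, 70, 77, 82]
  28 vs smaller child 8 at index 1, swap → [8, 28, 14, 11, 47, 15, 74, 94, 45, 70, 77, 82]
  28 vs smaller child 11 at index 3, swap → [8, 11, 14, 28, 47, 15, 74, 94, 45, 70, 77, 82]
extract-min #2 returns 8:
  remove root 8; move last element 82 to root → [82, 11, 14, 28, 47, 15, 74, 94, 45, 70, 77]
  82 vs smaller child 11 at index 1, swap → [11, 82, 14, 28, 47, 15, 74, 94, 45, 70, 77]
  82 vs smaller child 28 at index 3, swap → [11, 28, 14, 82, 47, 15, 74, 94, 45, 70, 77]
  82 vs smaller child 45 at index 8, swap → [11, 28, 14, 45, 47, 15, 74, 94, 82, 70, 77]
extract-min #3 returns 11:
  remove root 11; move last element 77 to root → [77, 28, 14, 45, 47, 15, 74, 94, 82, 70]
  77 vs smaller child 14 at index 2, swap → [14, 28, 77, 45, 47, 15, 74, 94, 82, 70]
  77 vs smaller child 15 at index 5, swap → [14, 28, 15, 45, 47, 77, 74, 94, 82, 70]
extract-min #4 returns 14:
  remove root 14; move last element 70 to root → [70, 28, 15, 45, 47, 77, 74, 94, 82]
  70 vs smaller child 15 at index 2, swap → [15, 28, 70, 45, 47, 77, 74, 94, 82]
extract-min #5 returns 15:
  remove root 15; move last element 82 to root → [82, 28, 70, 45, 47, 77, 74, 94]
  82 vs smaller child 28 at index 1, swap → [28, 82, 70, 45, 47, 77, 74, 94]
  82 vs smaller child 45 at index 3, swap → [28, 45, 70, 82, 47, 77, 74, 94]

[28, 45, 70, 82, 47, 77, 74, 94]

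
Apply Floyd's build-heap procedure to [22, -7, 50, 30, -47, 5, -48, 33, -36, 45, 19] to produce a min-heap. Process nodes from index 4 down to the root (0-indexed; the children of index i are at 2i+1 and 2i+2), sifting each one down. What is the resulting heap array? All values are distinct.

sift down from index 4: already satisfies heap property
sift down from index 3:
  30 vs smaller child -36 at index 8, swap → [22, -7, 50, -36, -47, 5, -48, 33, 30, 45, 19]
sift down from index 2:
  50 vs smaller child -48 at index 6, swap → [22, -7, -48, -36, -47, 5, 50, 33, 30, 45, 19]
sift down from index 1:
  -7 vs smaller child -47 at index 4, swap → [22, -47, -48, -36, -7, 5, 50, 33, 30, 45, 19]
sift down from index 0:
  22 vs smaller child -48 at index 2, swap → [-48, -47, 22, -36, -7, 5, 50, 33, 30, 45, 19]
  22 vs smaller child 5 at index 5, swap → [-48, -47, 5, -36, -7, 22, 50, 33, 30, 45, 19]

[-48, -47, 5, -36, -7, 22, 50, 33, 30, 45, 19]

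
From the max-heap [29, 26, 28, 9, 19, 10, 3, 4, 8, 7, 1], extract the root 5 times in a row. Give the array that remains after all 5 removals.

extract-max #1 returns 29:
  remove root 29; move last element 1 to root → [1, 26, 28, 9, 19, 10, 3, 4, 8, 7]
  1 vs larger child 28 at index 2, swap → [28, 26, 1, 9, 19, 10, 3, 4, 8, 7]
  1 vs larger child 10 at index 5, swap → [28, 26, 10, 9, 19, 1, 3, 4, 8, 7]
extract-max #2 returns 28:
  remove root 28; move last element 7 to root → [7, 26, 10, 9, 19, 1, 3, 4, 8]
  7 vs larger child 26 at index 1, swap → [26, 7, 10, 9, 19, 1, 3, 4, 8]
  7 vs larger child 19 at index 4, swap → [26, 19, 10, 9, 7, 1, 3, 4, 8]
extract-max #3 returns 26:
  remove root 26; move last element 8 to root → [8, 19, 10, 9, 7, 1, 3, 4]
  8 vs larger child 19 at index 1, swap → [19, 8, 10, 9, 7, 1, 3, 4]
  8 vs larger child 9 at index 3, swap → [19, 9, 10, 8, 7, 1, 3, 4]
extract-max #4 returns 19:
  remove root 19; move last element 4 to root → [4, 9, 10, 8, 7, 1, 3]
  4 vs larger child 10 at index 2, swap → [10, 9, 4, 8, 7, 1, 3]
extract-max #5 returns 10:
  remove root 10; move last element 3 to root → [3, 9, 4, 8, 7, 1]
  3 vs larger child 9 at index 1, swap → [9, 3, 4, 8, 7, 1]
  3 vs larger child 8 at index 3, swap → [9, 8, 4, 3, 7, 1]

[9, 8, 4, 3, 7, 1]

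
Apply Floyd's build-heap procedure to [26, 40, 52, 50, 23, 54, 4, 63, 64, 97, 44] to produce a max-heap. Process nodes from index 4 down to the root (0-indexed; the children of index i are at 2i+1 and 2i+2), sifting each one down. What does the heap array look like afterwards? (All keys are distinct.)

[97, 64, 54, 63, 44, 52, 4, 26, 50, 23, 40]

sift down from index 4:
  23 vs larger child 97 at index 9, swap → [26, 40, 52, 50, 97, 54, 4, 63, 64, 23, 44]
sift down from index 3:
  50 vs larger child 64 at index 8, swap → [26, 40, 52, 64, 97, 54, 4, 63, 50, 23, 44]
sift down from index 2:
  52 vs larger child 54 at index 5, swap → [26, 40, 54, 64, 97, 52, 4, 63, 50, 23, 44]
sift down from index 1:
  40 vs larger child 97 at index 4, swap → [26, 97, 54, 64, 40, 52, 4, 63, 50, 23, 44]
  40 vs larger child 44 at index 10, swap → [26, 97, 54, 64, 44, 52, 4, 63, 50, 23, 40]
sift down from index 0:
  26 vs larger child 97 at index 1, swap → [97, 26, 54, 64, 44, 52, 4, 63, 50, 23, 40]
  26 vs larger child 64 at index 3, swap → [97, 64, 54, 26, 44, 52, 4, 63, 50, 23, 40]
  26 vs larger child 63 at index 7, swap → [97, 64, 54, 63, 44, 52, 4, 26, 50, 23, 40]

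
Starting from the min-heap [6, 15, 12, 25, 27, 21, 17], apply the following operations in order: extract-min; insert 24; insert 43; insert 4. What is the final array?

[4, 12, 17, 15, 27, 21, 24, 43, 25]

extract-min → returns 6:
  remove root 6; move last element 17 to root → [17, 15, 12, 25, 27, 21]
  17 vs smaller child 12 at index 2, swap → [12, 15, 17, 25, 27, 21]
insert 24:
  append 24 at index 6 → [12, 15, 17, 25, 27, 21, 24] (no swap needed)
insert 43:
  append 43 at index 7 → [12, 15, 17, 25, 27, 21, 24, 43] (no swap needed)
insert 4:
  append 4 at index 8 → [12, 15, 17, 25, 27, 21, 24, 43, 4]
  4 < parent 25 at index 3, swap → [12, 15, 17, 4, 27, 21, 24, 43, 25]
  4 < parent 15 at index 1, swap → [12, 4, 17, 15, 27, 21, 24, 43, 25]
  4 < parent 12 at index 0, swap → [4, 12, 17, 15, 27, 21, 24, 43, 25]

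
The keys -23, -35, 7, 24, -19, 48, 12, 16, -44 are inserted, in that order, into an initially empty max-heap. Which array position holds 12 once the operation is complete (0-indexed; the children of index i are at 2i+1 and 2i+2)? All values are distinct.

6

Insert -23:
  append -23 at index 0 → [-23] (no swap needed)
Insert -35:
  append -35 at index 1 → [-23, -35] (no swap needed)
Insert 7:
  append 7 at index 2 → [-23, -35, 7]
  7 > parent -23 at index 0, swap → [7, -35, -23]
Insert 24:
  append 24 at index 3 → [7, -35, -23, 24]
  24 > parent -35 at index 1, swap → [7, 24, -23, -35]
  24 > parent 7 at index 0, swap → [24, 7, -23, -35]
Insert -19:
  append -19 at index 4 → [24, 7, -23, -35, -19] (no swap needed)
Insert 48:
  append 48 at index 5 → [24, 7, -23, -35, -19, 48]
  48 > parent -23 at index 2, swap → [24, 7, 48, -35, -19, -23]
  48 > parent 24 at index 0, swap → [48, 7, 24, -35, -19, -23]
Insert 12:
  append 12 at index 6 → [48, 7, 24, -35, -19, -23, 12] (no swap needed)
Insert 16:
  append 16 at index 7 → [48, 7, 24, -35, -19, -23, 12, 16]
  16 > parent -35 at index 3, swap → [48, 7, 24, 16, -19, -23, 12, -35]
  16 > parent 7 at index 1, swap → [48, 16, 24, 7, -19, -23, 12, -35]
Insert -44:
  append -44 at index 8 → [48, 16, 24, 7, -19, -23, 12, -35, -44] (no swap needed)
resulting array: [48, 16, 24, 7, -19, -23, 12, -35, -44]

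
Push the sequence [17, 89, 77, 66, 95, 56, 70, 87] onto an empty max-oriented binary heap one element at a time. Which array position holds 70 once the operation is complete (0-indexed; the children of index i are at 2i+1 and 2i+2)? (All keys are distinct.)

6

Insert 17:
  append 17 at index 0 → [17] (no swap needed)
Insert 89:
  append 89 at index 1 → [17, 89]
  89 > parent 17 at index 0, swap → [89, 17]
Insert 77:
  append 77 at index 2 → [89, 17, 77] (no swap needed)
Insert 66:
  append 66 at index 3 → [89, 17, 77, 66]
  66 > parent 17 at index 1, swap → [89, 66, 77, 17]
Insert 95:
  append 95 at index 4 → [89, 66, 77, 17, 95]
  95 > parent 66 at index 1, swap → [89, 95, 77, 17, 66]
  95 > parent 89 at index 0, swap → [95, 89, 77, 17, 66]
Insert 56:
  append 56 at index 5 → [95, 89, 77, 17, 66, 56] (no swap needed)
Insert 70:
  append 70 at index 6 → [95, 89, 77, 17, 66, 56, 70] (no swap needed)
Insert 87:
  append 87 at index 7 → [95, 89, 77, 17, 66, 56, 70, 87]
  87 > parent 17 at index 3, swap → [95, 89, 77, 87, 66, 56, 70, 17]
resulting array: [95, 89, 77, 87, 66, 56, 70, 17]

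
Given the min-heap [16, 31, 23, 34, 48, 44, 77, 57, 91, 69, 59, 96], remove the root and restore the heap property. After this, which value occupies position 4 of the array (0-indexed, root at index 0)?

48

remove root 16; move last element 96 to root → [96, 31, 23, 34, 48, 44, 77, 57, 91, 69, 59]
96 vs smaller child 23 at index 2, swap → [23, 31, 96, 34, 48, 44, 77, 57, 91, 69, 59]
96 vs smaller child 44 at index 5, swap → [23, 31, 44, 34, 48, 96, 77, 57, 91, 69, 59]
resulting array: [23, 31, 44, 34, 48, 96, 77, 57, 91, 69, 59]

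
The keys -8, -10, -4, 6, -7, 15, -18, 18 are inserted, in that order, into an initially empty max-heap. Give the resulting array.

Insert -8:
  append -8 at index 0 → [-8] (no swap needed)
Insert -10:
  append -10 at index 1 → [-8, -10] (no swap needed)
Insert -4:
  append -4 at index 2 → [-8, -10, -4]
  -4 > parent -8 at index 0, swap → [-4, -10, -8]
Insert 6:
  append 6 at index 3 → [-4, -10, -8, 6]
  6 > parent -10 at index 1, swap → [-4, 6, -8, -10]
  6 > parent -4 at index 0, swap → [6, -4, -8, -10]
Insert -7:
  append -7 at index 4 → [6, -4, -8, -10, -7] (no swap needed)
Insert 15:
  append 15 at index 5 → [6, -4, -8, -10, -7, 15]
  15 > parent -8 at index 2, swap → [6, -4, 15, -10, -7, -8]
  15 > parent 6 at index 0, swap → [15, -4, 6, -10, -7, -8]
Insert -18:
  append -18 at index 6 → [15, -4, 6, -10, -7, -8, -18] (no swap needed)
Insert 18:
  append 18 at index 7 → [15, -4, 6, -10, -7, -8, -18, 18]
  18 > parent -10 at index 3, swap → [15, -4, 6, 18, -7, -8, -18, -10]
  18 > parent -4 at index 1, swap → [15, 18, 6, -4, -7, -8, -18, -10]
  18 > parent 15 at index 0, swap → [18, 15, 6, -4, -7, -8, -18, -10]

[18, 15, 6, -4, -7, -8, -18, -10]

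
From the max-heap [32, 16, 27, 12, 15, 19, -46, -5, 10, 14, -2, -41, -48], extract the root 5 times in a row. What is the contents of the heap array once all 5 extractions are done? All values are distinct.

extract-max #1 returns 32:
  remove root 32; move last element -48 to root → [-48, 16, 27, 12, 15, 19, -46, -5, 10, 14, -2, -41]
  -48 vs larger child 27 at index 2, swap → [27, 16, -48, 12, 15, 19, -46, -5, 10, 14, -2, -41]
  -48 vs larger child 19 at index 5, swap → [27, 16, 19, 12, 15, -48, -46, -5, 10, 14, -2, -41]
  -48 vs only child -41 at index 11, swap → [27, 16, 19, 12, 15, -41, -46, -5, 10, 14, -2, -48]
extract-max #2 returns 27:
  remove root 27; move last element -48 to root → [-48, 16, 19, 12, 15, -41, -46, -5, 10, 14, -2]
  -48 vs larger child 19 at index 2, swap → [19, 16, -48, 12, 15, -41, -46, -5, 10, 14, -2]
  -48 vs larger child -41 at index 5, swap → [19, 16, -41, 12, 15, -48, -46, -5, 10, 14, -2]
extract-max #3 returns 19:
  remove root 19; move last element -2 to root → [-2, 16, -41, 12, 15, -48, -46, -5, 10, 14]
  -2 vs larger child 16 at index 1, swap → [16, -2, -41, 12, 15, -48, -46, -5, 10, 14]
  -2 vs larger child 15 at index 4, swap → [16, 15, -41, 12, -2, -48, -46, -5, 10, 14]
  -2 vs only child 14 at index 9, swap → [16, 15, -41, 12, 14, -48, -46, -5, 10, -2]
extract-max #4 returns 16:
  remove root 16; move last element -2 to root → [-2, 15, -41, 12, 14, -48, -46, -5, 10]
  -2 vs larger child 15 at index 1, swap → [15, -2, -41, 12, 14, -48, -46, -5, 10]
  -2 vs larger child 14 at index 4, swap → [15, 14, -41, 12, -2, -48, -46, -5, 10]
extract-max #5 returns 15:
  remove root 15; move last element 10 to root → [10, 14, -41, 12, -2, -48, -46, -5]
  10 vs larger child 14 at index 1, swap → [14, 10, -41, 12, -2, -48, -46, -5]
  10 vs larger child 12 at index 3, swap → [14, 12, -41, 10, -2, -48, -46, -5]

[14, 12, -41, 10, -2, -48, -46, -5]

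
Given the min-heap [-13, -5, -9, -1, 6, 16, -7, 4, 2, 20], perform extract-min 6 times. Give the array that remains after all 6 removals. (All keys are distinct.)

[4, 6, 16, 20]

extract-min #1 returns -13:
  remove root -13; move last element 20 to root → [20, -5, -9, -1, 6, 16, -7, 4, 2]
  20 vs smaller child -9 at index 2, swap → [-9, -5, 20, -1, 6, 16, -7, 4, 2]
  20 vs smaller child -7 at index 6, swap → [-9, -5, -7, -1, 6, 16, 20, 4, 2]
extract-min #2 returns -9:
  remove root -9; move last element 2 to root → [2, -5, -7, -1, 6, 16, 20, 4]
  2 vs smaller child -7 at index 2, swap → [-7, -5, 2, -1, 6, 16, 20, 4]
extract-min #3 returns -7:
  remove root -7; move last element 4 to root → [4, -5, 2, -1, 6, 16, 20]
  4 vs smaller child -5 at index 1, swap → [-5, 4, 2, -1, 6, 16, 20]
  4 vs smaller child -1 at index 3, swap → [-5, -1, 2, 4, 6, 16, 20]
extract-min #4 returns -5:
  remove root -5; move last element 20 to root → [20, -1, 2, 4, 6, 16]
  20 vs smaller child -1 at index 1, swap → [-1, 20, 2, 4, 6, 16]
  20 vs smaller child 4 at index 3, swap → [-1, 4, 2, 20, 6, 16]
extract-min #5 returns -1:
  remove root -1; move last element 16 to root → [16, 4, 2, 20, 6]
  16 vs smaller child 2 at index 2, swap → [2, 4, 16, 20, 6]
extract-min #6 returns 2:
  remove root 2; move last element 6 to root → [6, 4, 16, 20]
  6 vs smaller child 4 at index 1, swap → [4, 6, 16, 20]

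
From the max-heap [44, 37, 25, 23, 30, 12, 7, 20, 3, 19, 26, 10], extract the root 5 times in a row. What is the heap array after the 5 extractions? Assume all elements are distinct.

[23, 20, 12, 10, 19, 3, 7]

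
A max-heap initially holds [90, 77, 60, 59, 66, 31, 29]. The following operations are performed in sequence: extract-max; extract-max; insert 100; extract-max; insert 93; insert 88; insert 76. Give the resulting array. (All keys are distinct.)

[93, 76, 88, 59, 29, 60, 66, 31]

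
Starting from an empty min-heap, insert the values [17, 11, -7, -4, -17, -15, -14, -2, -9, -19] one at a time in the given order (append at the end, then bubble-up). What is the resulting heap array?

[-19, -17, -15, -7, -9, 11, -14, 17, -2, -4]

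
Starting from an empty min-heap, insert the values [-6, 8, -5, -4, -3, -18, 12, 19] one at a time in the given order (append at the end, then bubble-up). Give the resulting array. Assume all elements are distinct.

Insert -6:
  append -6 at index 0 → [-6] (no swap needed)
Insert 8:
  append 8 at index 1 → [-6, 8] (no swap needed)
Insert -5:
  append -5 at index 2 → [-6, 8, -5] (no swap needed)
Insert -4:
  append -4 at index 3 → [-6, 8, -5, -4]
  -4 < parent 8 at index 1, swap → [-6, -4, -5, 8]
Insert -3:
  append -3 at index 4 → [-6, -4, -5, 8, -3] (no swap needed)
Insert -18:
  append -18 at index 5 → [-6, -4, -5, 8, -3, -18]
  -18 < parent -5 at index 2, swap → [-6, -4, -18, 8, -3, -5]
  -18 < parent -6 at index 0, swap → [-18, -4, -6, 8, -3, -5]
Insert 12:
  append 12 at index 6 → [-18, -4, -6, 8, -3, -5, 12] (no swap needed)
Insert 19:
  append 19 at index 7 → [-18, -4, -6, 8, -3, -5, 12, 19] (no swap needed)

[-18, -4, -6, 8, -3, -5, 12, 19]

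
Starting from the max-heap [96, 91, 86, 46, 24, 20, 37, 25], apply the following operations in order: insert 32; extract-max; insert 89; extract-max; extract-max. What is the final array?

insert 32:
  append 32 at index 8 → [96, 91, 86, 46, 24, 20, 37, 25, 32] (no swap needed)
extract-max → returns 96:
  remove root 96; move last element 32 to root → [32, 91, 86, 46, 24, 20, 37, 25]
  32 vs larger child 91 at index 1, swap → [91, 32, 86, 46, 24, 20, 37, 25]
  32 vs larger child 46 at index 3, swap → [91, 46, 86, 32, 24, 20, 37, 25]
insert 89:
  append 89 at index 8 → [91, 46, 86, 32, 24, 20, 37, 25, 89]
  89 > parent 32 at index 3, swap → [91, 46, 86, 89, 24, 20, 37, 25, 32]
  89 > parent 46 at index 1, swap → [91, 89, 86, 46, 24, 20, 37, 25, 32]
extract-max → returns 91:
  remove root 91; move last element 32 to root → [32, 89, 86, 46, 24, 20, 37, 25]
  32 vs larger child 89 at index 1, swap → [89, 32, 86, 46, 24, 20, 37, 25]
  32 vs larger child 46 at index 3, swap → [89, 46, 86, 32, 24, 20, 37, 25]
extract-max → returns 89:
  remove root 89; move last element 25 to root → [25, 46, 86, 32, 24, 20, 37]
  25 vs larger child 86 at index 2, swap → [86, 46, 25, 32, 24, 20, 37]
  25 vs larger child 37 at index 6, swap → [86, 46, 37, 32, 24, 20, 25]

[86, 46, 37, 32, 24, 20, 25]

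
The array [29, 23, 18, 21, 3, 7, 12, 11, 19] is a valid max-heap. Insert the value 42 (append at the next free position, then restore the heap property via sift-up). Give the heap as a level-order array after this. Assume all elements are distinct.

append 42 at index 9 → [29, 23, 18, 21, 3, 7, 12, 11, 19, 42]
42 > parent 3 at index 4, swap → [29, 23, 18, 21, 42, 7, 12, 11, 19, 3]
42 > parent 23 at index 1, swap → [29, 42, 18, 21, 23, 7, 12, 11, 19, 3]
42 > parent 29 at index 0, swap → [42, 29, 18, 21, 23, 7, 12, 11, 19, 3]

[42, 29, 18, 21, 23, 7, 12, 11, 19, 3]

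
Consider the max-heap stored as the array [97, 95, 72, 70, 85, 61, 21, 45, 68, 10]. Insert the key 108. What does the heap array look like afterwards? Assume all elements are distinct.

[108, 97, 72, 70, 95, 61, 21, 45, 68, 10, 85]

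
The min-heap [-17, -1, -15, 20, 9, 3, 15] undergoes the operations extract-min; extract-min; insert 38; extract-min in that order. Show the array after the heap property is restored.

[3, 9, 38, 20, 15]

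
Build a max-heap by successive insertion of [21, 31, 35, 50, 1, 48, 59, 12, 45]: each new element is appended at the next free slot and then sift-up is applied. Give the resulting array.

[59, 45, 50, 35, 1, 31, 48, 12, 21]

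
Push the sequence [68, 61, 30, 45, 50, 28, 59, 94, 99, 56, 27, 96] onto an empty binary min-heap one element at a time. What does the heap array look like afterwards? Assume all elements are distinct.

[27, 28, 30, 68, 45, 61, 59, 94, 99, 56, 50, 96]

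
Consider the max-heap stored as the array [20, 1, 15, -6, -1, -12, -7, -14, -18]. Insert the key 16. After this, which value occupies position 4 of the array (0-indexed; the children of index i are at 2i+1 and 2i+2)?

1

append 16 at index 9 → [20, 1, 15, -6, -1, -12, -7, -14, -18, 16]
16 > parent -1 at index 4, swap → [20, 1, 15, -6, 16, -12, -7, -14, -18, -1]
16 > parent 1 at index 1, swap → [20, 16, 15, -6, 1, -12, -7, -14, -18, -1]
resulting array: [20, 16, 15, -6, 1, -12, -7, -14, -18, -1]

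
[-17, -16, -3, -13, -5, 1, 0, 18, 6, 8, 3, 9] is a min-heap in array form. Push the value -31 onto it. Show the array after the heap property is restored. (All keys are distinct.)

[-31, -16, -17, -13, -5, -3, 0, 18, 6, 8, 3, 9, 1]

append -31 at index 12 → [-17, -16, -3, -13, -5, 1, 0, 18, 6, 8, 3, 9, -31]
-31 < parent 1 at index 5, swap → [-17, -16, -3, -13, -5, -31, 0, 18, 6, 8, 3, 9, 1]
-31 < parent -3 at index 2, swap → [-17, -16, -31, -13, -5, -3, 0, 18, 6, 8, 3, 9, 1]
-31 < parent -17 at index 0, swap → [-31, -16, -17, -13, -5, -3, 0, 18, 6, 8, 3, 9, 1]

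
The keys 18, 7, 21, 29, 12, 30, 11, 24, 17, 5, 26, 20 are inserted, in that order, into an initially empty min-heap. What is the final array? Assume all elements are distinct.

[5, 7, 11, 17, 12, 20, 21, 29, 24, 18, 26, 30]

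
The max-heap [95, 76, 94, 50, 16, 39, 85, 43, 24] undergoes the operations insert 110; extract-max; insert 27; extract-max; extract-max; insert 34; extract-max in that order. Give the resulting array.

[76, 50, 39, 43, 27, 24, 16, 34]

insert 110:
  append 110 at index 9 → [95, 76, 94, 50, 16, 39, 85, 43, 24, 110]
  110 > parent 16 at index 4, swap → [95, 76, 94, 50, 110, 39, 85, 43, 24, 16]
  110 > parent 76 at index 1, swap → [95, 110, 94, 50, 76, 39, 85, 43, 24, 16]
  110 > parent 95 at index 0, swap → [110, 95, 94, 50, 76, 39, 85, 43, 24, 16]
extract-max → returns 110:
  remove root 110; move last element 16 to root → [16, 95, 94, 50, 76, 39, 85, 43, 24]
  16 vs larger child 95 at index 1, swap → [95, 16, 94, 50, 76, 39, 85, 43, 24]
  16 vs larger child 76 at index 4, swap → [95, 76, 94, 50, 16, 39, 85, 43, 24]
insert 27:
  append 27 at index 9 → [95, 76, 94, 50, 16, 39, 85, 43, 24, 27]
  27 > parent 16 at index 4, swap → [95, 76, 94, 50, 27, 39, 85, 43, 24, 16]
extract-max → returns 95:
  remove root 95; move last element 16 to root → [16, 76, 94, 50, 27, 39, 85, 43, 24]
  16 vs larger child 94 at index 2, swap → [94, 76, 16, 50, 27, 39, 85, 43, 24]
  16 vs larger child 85 at index 6, swap → [94, 76, 85, 50, 27, 39, 16, 43, 24]
extract-max → returns 94:
  remove root 94; move last element 24 to root → [24, 76, 85, 50, 27, 39, 16, 43]
  24 vs larger child 85 at index 2, swap → [85, 76, 24, 50, 27, 39, 16, 43]
  24 vs larger child 39 at index 5, swap → [85, 76, 39, 50, 27, 24, 16, 43]
insert 34:
  append 34 at index 8 → [85, 76, 39, 50, 27, 24, 16, 43, 34] (no swap needed)
extract-max → returns 85:
  remove root 85; move last element 34 to root → [34, 76, 39, 50, 27, 24, 16, 43]
  34 vs larger child 76 at index 1, swap → [76, 34, 39, 50, 27, 24, 16, 43]
  34 vs larger child 50 at index 3, swap → [76, 50, 39, 34, 27, 24, 16, 43]
  34 vs only child 43 at index 7, swap → [76, 50, 39, 43, 27, 24, 16, 34]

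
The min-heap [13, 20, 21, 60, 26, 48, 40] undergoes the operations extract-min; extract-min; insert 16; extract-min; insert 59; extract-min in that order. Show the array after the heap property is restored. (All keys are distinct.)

[26, 40, 48, 60, 59]

extract-min → returns 13:
  remove root 13; move last element 40 to root → [40, 20, 21, 60, 26, 48]
  40 vs smaller child 20 at index 1, swap → [20, 40, 21, 60, 26, 48]
  40 vs smaller child 26 at index 4, swap → [20, 26, 21, 60, 40, 48]
extract-min → returns 20:
  remove root 20; move last element 48 to root → [48, 26, 21, 60, 40]
  48 vs smaller child 21 at index 2, swap → [21, 26, 48, 60, 40]
insert 16:
  append 16 at index 5 → [21, 26, 48, 60, 40, 16]
  16 < parent 48 at index 2, swap → [21, 26, 16, 60, 40, 48]
  16 < parent 21 at index 0, swap → [16, 26, 21, 60, 40, 48]
extract-min → returns 16:
  remove root 16; move last element 48 to root → [48, 26, 21, 60, 40]
  48 vs smaller child 21 at index 2, swap → [21, 26, 48, 60, 40]
insert 59:
  append 59 at index 5 → [21, 26, 48, 60, 40, 59] (no swap needed)
extract-min → returns 21:
  remove root 21; move last element 59 to root → [59, 26, 48, 60, 40]
  59 vs smaller child 26 at index 1, swap → [26, 59, 48, 60, 40]
  59 vs smaller child 40 at index 4, swap → [26, 40, 48, 60, 59]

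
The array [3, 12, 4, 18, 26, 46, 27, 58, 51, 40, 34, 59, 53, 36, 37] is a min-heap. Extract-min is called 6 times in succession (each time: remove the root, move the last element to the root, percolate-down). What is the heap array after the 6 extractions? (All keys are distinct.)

extract-min #1 returns 3:
  remove root 3; move last element 37 to root → [37, 12, 4, 18, 26, 46, 27, 58, 51, 40, 34, 59, 53, 36]
  37 vs smaller child 4 at index 2, swap → [4, 12, 37, 18, 26, 46, 27, 58, 51, 40, 34, 59, 53, 36]
  37 vs smaller child 27 at index 6, swap → [4, 12, 27, 18, 26, 46, 37, 58, 51, 40, 34, 59, 53, 36]
  37 vs only child 36 at index 13, swap → [4, 12, 27, 18, 26, 46, 36, 58, 51, 40, 34, 59, 53, 37]
extract-min #2 returns 4:
  remove root 4; move last element 37 to root → [37, 12, 27, 18, 26, 46, 36, 58, 51, 40, 34, 59, 53]
  37 vs smaller child 12 at index 1, swap → [12, 37, 27, 18, 26, 46, 36, 58, 51, 40, 34, 59, 53]
  37 vs smaller child 18 at index 3, swap → [12, 18, 27, 37, 26, 46, 36, 58, 51, 40, 34, 59, 53]
extract-min #3 returns 12:
  remove root 12; move last element 53 to root → [53, 18, 27, 37, 26, 46, 36, 58, 51, 40, 34, 59]
  53 vs smaller child 18 at index 1, swap → [18, 53, 27, 37, 26, 46, 36, 58, 51, 40, 34, 59]
  53 vs smaller child 26 at index 4, swap → [18, 26, 27, 37, 53, 46, 36, 58, 51, 40, 34, 59]
  53 vs smaller child 34 at index 10, swap → [18, 26, 27, 37, 34, 46, 36, 58, 51, 40, 53, 59]
extract-min #4 returns 18:
  remove root 18; move last element 59 to root → [59, 26, 27, 37, 34, 46, 36, 58, 51, 40, 53]
  59 vs smaller child 26 at index 1, swap → [26, 59, 27, 37, 34, 46, 36, 58, 51, 40, 53]
  59 vs smaller child 34 at index 4, swap → [26, 34, 27, 37, 59, 46, 36, 58, 51, 40, 53]
  59 vs smaller child 40 at index 9, swap → [26, 34, 27, 37, 40, 46, 36, 58, 51, 59, 53]
extract-min #5 returns 26:
  remove root 26; move last element 53 to root → [53, 34, 27, 37, 40, 46, 36, 58, 51, 59]
  53 vs smaller child 27 at index 2, swap → [27, 34, 53, 37, 40, 46, 36, 58, 51, 59]
  53 vs smaller child 36 at index 6, swap → [27, 34, 36, 37, 40, 46, 53, 58, 51, 59]
extract-min #6 returns 27:
  remove root 27; move last element 59 to root → [59, 34, 36, 37, 40, 46, 53, 58, 51]
  59 vs smaller child 34 at index 1, swap → [34, 59, 36, 37, 40, 46, 53, 58, 51]
  59 vs smaller child 37 at index 3, swap → [34, 37, 36, 59, 40, 46, 53, 58, 51]
  59 vs smaller child 51 at index 8, swap → [34, 37, 36, 51, 40, 46, 53, 58, 59]

[34, 37, 36, 51, 40, 46, 53, 58, 59]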